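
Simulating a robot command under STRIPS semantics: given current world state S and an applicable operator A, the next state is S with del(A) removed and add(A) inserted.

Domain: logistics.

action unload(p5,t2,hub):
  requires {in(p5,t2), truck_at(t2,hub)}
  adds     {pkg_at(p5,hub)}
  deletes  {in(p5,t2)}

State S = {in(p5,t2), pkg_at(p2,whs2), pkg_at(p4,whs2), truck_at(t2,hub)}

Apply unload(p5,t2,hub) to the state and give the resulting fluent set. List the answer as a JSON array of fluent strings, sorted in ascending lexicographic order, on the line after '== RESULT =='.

Progress:
  pre ⊆ S: {in(p5,t2), truck_at(t2,hub)} ⊆ S  — applicable
  S \ del = {pkg_at(p2,whs2), pkg_at(p4,whs2), truck_at(t2,hub)}
  ∪ add   = {pkg_at(p2,whs2), pkg_at(p4,whs2), pkg_at(p5,hub), truck_at(t2,hub)}

== RESULT ==
["pkg_at(p2,whs2)", "pkg_at(p4,whs2)", "pkg_at(p5,hub)", "truck_at(t2,hub)"]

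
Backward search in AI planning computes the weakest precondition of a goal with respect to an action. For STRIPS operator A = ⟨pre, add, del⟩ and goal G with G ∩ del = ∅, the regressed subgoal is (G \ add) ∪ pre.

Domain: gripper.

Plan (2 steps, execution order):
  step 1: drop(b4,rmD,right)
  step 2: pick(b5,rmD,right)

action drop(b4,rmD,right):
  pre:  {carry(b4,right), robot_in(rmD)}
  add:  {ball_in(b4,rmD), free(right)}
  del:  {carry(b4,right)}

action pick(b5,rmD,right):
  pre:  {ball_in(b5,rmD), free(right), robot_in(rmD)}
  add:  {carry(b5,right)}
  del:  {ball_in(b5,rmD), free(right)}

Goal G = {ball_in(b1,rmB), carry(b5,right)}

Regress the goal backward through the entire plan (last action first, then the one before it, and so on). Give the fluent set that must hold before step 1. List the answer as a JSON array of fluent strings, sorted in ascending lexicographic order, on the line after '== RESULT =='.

Work backward from the goal:
  through step 2 (pick(b5,rmD,right)): drop {carry(b5,right)}, keep {ball_in(b1,rmB)}, require {ball_in(b5,rmD), free(right), robot_in(rmD)}
    → {ball_in(b1,rmB), ball_in(b5,rmD), free(right), robot_in(rmD)}
  through step 1 (drop(b4,rmD,right)): drop {free(right)}, keep {ball_in(b1,rmB), ball_in(b5,rmD), robot_in(rmD)}, require {carry(b4,right), robot_in(rmD)}
    → {ball_in(b1,rmB), ball_in(b5,rmD), carry(b4,right), robot_in(rmD)}

== RESULT ==
["ball_in(b1,rmB)", "ball_in(b5,rmD)", "carry(b4,right)", "robot_in(rmD)"]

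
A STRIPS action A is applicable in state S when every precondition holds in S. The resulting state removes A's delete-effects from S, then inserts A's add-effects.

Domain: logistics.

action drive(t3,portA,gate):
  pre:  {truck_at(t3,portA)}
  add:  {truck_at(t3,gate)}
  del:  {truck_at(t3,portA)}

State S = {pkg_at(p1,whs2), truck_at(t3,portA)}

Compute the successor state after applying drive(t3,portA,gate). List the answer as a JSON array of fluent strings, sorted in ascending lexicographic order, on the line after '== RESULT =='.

Progress:
  pre ⊆ S: {truck_at(t3,portA)} ⊆ S  — applicable
  S \ del = {pkg_at(p1,whs2)}
  ∪ add   = {pkg_at(p1,whs2), truck_at(t3,gate)}

== RESULT ==
["pkg_at(p1,whs2)", "truck_at(t3,gate)"]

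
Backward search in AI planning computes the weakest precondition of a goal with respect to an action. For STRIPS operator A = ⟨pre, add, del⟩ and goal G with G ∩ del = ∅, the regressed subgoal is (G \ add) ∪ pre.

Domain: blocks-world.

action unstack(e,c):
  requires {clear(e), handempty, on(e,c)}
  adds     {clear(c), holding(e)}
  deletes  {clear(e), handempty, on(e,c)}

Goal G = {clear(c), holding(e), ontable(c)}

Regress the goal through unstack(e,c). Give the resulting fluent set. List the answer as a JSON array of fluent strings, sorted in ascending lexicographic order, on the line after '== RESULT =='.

Compute (G \ add) ∪ pre:
  G ∩ del = {}  (empty — regression defined)
  G \ add = {clear(c), holding(e), ontable(c)} \ {clear(c), holding(e)} = {ontable(c)}
  ∪ pre   = {ontable(c)} ∪ {clear(e), handempty, on(e,c)}
          = {clear(e), handempty, on(e,c), ontable(c)}

== RESULT ==
["clear(e)", "handempty", "on(e,c)", "ontable(c)"]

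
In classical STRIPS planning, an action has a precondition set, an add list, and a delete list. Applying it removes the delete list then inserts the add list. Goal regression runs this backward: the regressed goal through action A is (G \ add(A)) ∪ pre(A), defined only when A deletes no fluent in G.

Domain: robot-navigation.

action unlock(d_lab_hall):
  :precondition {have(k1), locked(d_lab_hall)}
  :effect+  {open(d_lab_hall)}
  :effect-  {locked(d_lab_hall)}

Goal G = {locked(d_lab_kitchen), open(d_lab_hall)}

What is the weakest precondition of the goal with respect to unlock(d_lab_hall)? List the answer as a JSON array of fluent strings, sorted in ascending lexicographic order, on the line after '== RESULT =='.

Regress:
  G ∩ del = {}  (empty — regression defined)
  G \ add = {locked(d_lab_kitchen), open(d_lab_hall)} \ {open(d_lab_hall)} = {locked(d_lab_kitchen)}
  ∪ pre   = {locked(d_lab_kitchen)} ∪ {have(k1), locked(d_lab_hall)}
          = {have(k1), locked(d_lab_hall), locked(d_lab_kitchen)}

== RESULT ==
["have(k1)", "locked(d_lab_hall)", "locked(d_lab_kitchen)"]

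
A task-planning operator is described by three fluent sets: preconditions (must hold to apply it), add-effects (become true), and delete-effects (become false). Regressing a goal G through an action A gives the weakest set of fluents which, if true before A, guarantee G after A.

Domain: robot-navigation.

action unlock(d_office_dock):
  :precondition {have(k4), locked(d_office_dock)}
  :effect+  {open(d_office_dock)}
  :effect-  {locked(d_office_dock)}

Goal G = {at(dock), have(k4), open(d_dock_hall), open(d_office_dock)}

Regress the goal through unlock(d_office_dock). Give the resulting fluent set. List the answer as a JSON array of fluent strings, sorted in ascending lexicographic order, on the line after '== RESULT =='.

Regress:
  G ∩ del = {}  (empty — regression defined)
  G \ add = {at(dock), have(k4), open(d_dock_hall), open(d_office_dock)} \ {open(d_office_dock)} = {at(dock), have(k4), open(d_dock_hall)}
  ∪ pre   = {at(dock), have(k4), open(d_dock_hall)} ∪ {have(k4), locked(d_office_dock)}
          = {at(dock), have(k4), locked(d_office_dock), open(d_dock_hall)}

== RESULT ==
["at(dock)", "have(k4)", "locked(d_office_dock)", "open(d_dock_hall)"]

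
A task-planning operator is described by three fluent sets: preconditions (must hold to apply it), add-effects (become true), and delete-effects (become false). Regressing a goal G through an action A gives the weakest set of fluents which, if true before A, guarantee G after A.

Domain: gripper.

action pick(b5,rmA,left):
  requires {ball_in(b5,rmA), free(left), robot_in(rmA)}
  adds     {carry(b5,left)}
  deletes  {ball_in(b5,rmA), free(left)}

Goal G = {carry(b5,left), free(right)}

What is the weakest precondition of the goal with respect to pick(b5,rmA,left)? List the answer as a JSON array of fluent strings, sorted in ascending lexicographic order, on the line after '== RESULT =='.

Regress:
  G ∩ del = {}  (empty — regression defined)
  G \ add = {carry(b5,left), free(right)} \ {carry(b5,left)} = {free(right)}
  ∪ pre   = {free(right)} ∪ {ball_in(b5,rmA), free(left), robot_in(rmA)}
          = {ball_in(b5,rmA), free(left), free(right), robot_in(rmA)}

== RESULT ==
["ball_in(b5,rmA)", "free(left)", "free(right)", "robot_in(rmA)"]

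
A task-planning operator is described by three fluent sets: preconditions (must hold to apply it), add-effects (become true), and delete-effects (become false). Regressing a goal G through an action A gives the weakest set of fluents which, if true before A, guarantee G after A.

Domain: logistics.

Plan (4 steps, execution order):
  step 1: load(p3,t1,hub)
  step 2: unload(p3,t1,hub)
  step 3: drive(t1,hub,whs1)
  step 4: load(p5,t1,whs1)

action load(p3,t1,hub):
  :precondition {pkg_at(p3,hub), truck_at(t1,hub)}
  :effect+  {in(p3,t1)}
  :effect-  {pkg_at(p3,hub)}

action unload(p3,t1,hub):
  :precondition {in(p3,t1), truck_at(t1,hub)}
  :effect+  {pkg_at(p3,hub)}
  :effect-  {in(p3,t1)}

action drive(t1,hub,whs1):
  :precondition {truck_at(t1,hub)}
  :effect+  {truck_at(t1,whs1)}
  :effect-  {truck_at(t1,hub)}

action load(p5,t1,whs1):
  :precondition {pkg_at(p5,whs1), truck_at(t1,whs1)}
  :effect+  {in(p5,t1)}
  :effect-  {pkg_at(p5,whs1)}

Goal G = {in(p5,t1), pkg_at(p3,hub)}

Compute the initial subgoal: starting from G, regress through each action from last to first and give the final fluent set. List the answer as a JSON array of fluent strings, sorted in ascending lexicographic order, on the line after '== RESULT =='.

Work backward from the goal:
  through step 4 (load(p5,t1,whs1)): drop {in(p5,t1)}, keep {pkg_at(p3,hub)}, require {pkg_at(p5,whs1), truck_at(t1,whs1)}
    → {pkg_at(p3,hub), pkg_at(p5,whs1), truck_at(t1,whs1)}
  through step 3 (drive(t1,hub,whs1)): drop {truck_at(t1,whs1)}, keep {pkg_at(p3,hub), pkg_at(p5,whs1)}, require {truck_at(t1,hub)}
    → {pkg_at(p3,hub), pkg_at(p5,whs1), truck_at(t1,hub)}
  through step 2 (unload(p3,t1,hub)): drop {pkg_at(p3,hub)}, keep {pkg_at(p5,whs1), truck_at(t1,hub)}, require {in(p3,t1), truck_at(t1,hub)}
    → {in(p3,t1), pkg_at(p5,whs1), truck_at(t1,hub)}
  through step 1 (load(p3,t1,hub)): drop {in(p3,t1)}, keep {pkg_at(p5,whs1), truck_at(t1,hub)}, require {pkg_at(p3,hub), truck_at(t1,hub)}
    → {pkg_at(p3,hub), pkg_at(p5,whs1), truck_at(t1,hub)}

== RESULT ==
["pkg_at(p3,hub)", "pkg_at(p5,whs1)", "truck_at(t1,hub)"]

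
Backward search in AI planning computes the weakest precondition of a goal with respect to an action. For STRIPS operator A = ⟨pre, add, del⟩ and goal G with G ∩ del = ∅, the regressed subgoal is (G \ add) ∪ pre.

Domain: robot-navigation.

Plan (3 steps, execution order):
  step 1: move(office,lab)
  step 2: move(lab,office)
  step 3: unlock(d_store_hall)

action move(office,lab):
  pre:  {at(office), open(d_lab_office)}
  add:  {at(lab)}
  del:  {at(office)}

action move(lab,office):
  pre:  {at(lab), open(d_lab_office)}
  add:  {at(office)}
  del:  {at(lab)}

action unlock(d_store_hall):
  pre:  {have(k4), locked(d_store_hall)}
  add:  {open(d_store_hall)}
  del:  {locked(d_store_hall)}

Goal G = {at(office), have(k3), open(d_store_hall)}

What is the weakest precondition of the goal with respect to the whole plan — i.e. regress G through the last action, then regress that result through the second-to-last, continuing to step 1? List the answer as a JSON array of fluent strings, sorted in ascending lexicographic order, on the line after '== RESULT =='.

Regress step by step:
  through step 3 (unlock(d_store_hall)): drop {open(d_store_hall)}, keep {at(office), have(k3)}, require {have(k4), locked(d_store_hall)}
    → {at(office), have(k3), have(k4), locked(d_store_hall)}
  through step 2 (move(lab,office)): drop {at(office)}, keep {have(k3), have(k4), locked(d_store_hall)}, require {at(lab), open(d_lab_office)}
    → {at(lab), have(k3), have(k4), locked(d_store_hall), open(d_lab_office)}
  through step 1 (move(office,lab)): drop {at(lab)}, keep {have(k3), have(k4), locked(d_store_hall), open(d_lab_office)}, require {at(office), open(d_lab_office)}
    → {at(office), have(k3), have(k4), locked(d_store_hall), open(d_lab_office)}

== RESULT ==
["at(office)", "have(k3)", "have(k4)", "locked(d_store_hall)", "open(d_lab_office)"]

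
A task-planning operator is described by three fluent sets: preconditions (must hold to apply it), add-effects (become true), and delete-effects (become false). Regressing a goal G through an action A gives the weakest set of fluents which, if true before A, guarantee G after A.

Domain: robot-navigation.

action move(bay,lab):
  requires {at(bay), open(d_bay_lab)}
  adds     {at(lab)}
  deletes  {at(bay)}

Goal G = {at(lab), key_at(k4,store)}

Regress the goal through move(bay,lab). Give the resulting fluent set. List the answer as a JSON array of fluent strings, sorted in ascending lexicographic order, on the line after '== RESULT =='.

Regress:
  G ∩ del = {}  (empty — regression defined)
  G \ add = {at(lab), key_at(k4,store)} \ {at(lab)} = {key_at(k4,store)}
  ∪ pre   = {key_at(k4,store)} ∪ {at(bay), open(d_bay_lab)}
          = {at(bay), key_at(k4,store), open(d_bay_lab)}

== RESULT ==
["at(bay)", "key_at(k4,store)", "open(d_bay_lab)"]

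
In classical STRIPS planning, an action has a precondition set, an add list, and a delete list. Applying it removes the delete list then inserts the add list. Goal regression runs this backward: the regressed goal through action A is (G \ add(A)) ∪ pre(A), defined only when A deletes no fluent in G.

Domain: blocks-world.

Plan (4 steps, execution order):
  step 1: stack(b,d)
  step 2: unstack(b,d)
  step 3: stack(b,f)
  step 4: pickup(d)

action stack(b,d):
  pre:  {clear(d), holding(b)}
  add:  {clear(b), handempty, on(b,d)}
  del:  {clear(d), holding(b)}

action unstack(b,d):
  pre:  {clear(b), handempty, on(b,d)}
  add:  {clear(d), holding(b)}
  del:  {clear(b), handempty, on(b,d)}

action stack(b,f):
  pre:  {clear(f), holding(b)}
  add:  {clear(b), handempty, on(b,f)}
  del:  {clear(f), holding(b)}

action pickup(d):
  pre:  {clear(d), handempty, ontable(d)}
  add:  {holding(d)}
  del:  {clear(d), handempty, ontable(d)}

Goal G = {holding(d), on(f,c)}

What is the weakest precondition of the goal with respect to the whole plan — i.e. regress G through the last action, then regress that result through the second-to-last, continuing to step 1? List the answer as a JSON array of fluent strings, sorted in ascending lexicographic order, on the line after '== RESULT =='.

Regress step by step:
  through step 4 (pickup(d)): drop {holding(d)}, keep {on(f,c)}, require {clear(d), handempty, ontable(d)}
    → {clear(d), handempty, on(f,c), ontable(d)}
  through step 3 (stack(b,f)): drop {handempty}, keep {clear(d), on(f,c), ontable(d)}, require {clear(f), holding(b)}
    → {clear(d), clear(f), holding(b), on(f,c), ontable(d)}
  through step 2 (unstack(b,d)): drop {clear(d), holding(b)}, keep {clear(f), on(f,c), ontable(d)}, require {clear(b), handempty, on(b,d)}
    → {clear(b), clear(f), handempty, on(b,d), on(f,c), ontable(d)}
  through step 1 (stack(b,d)): drop {clear(b), handempty, on(b,d)}, keep {clear(f), on(f,c), ontable(d)}, require {clear(d), holding(b)}
    → {clear(d), clear(f), holding(b), on(f,c), ontable(d)}

== RESULT ==
["clear(d)", "clear(f)", "holding(b)", "on(f,c)", "ontable(d)"]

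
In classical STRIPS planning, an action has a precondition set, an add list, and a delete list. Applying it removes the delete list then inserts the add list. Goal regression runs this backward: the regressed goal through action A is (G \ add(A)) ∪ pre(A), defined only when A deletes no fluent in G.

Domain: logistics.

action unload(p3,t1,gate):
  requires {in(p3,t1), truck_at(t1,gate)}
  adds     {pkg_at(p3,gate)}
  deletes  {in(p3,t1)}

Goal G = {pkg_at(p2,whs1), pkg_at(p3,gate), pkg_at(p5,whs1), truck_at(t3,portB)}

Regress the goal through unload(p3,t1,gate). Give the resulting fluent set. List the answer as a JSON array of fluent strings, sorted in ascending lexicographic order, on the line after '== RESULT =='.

Regress:
  G ∩ del = {}  (empty — regression defined)
  G \ add = {pkg_at(p2,whs1), pkg_at(p3,gate), pkg_at(p5,whs1), truck_at(t3,portB)} \ {pkg_at(p3,gate)} = {pkg_at(p2,whs1), pkg_at(p5,whs1), truck_at(t3,portB)}
  ∪ pre   = {pkg_at(p2,whs1), pkg_at(p5,whs1), truck_at(t3,portB)} ∪ {in(p3,t1), truck_at(t1,gate)}
          = {in(p3,t1), pkg_at(p2,whs1), pkg_at(p5,whs1), truck_at(t1,gate), truck_at(t3,portB)}

== RESULT ==
["in(p3,t1)", "pkg_at(p2,whs1)", "pkg_at(p5,whs1)", "truck_at(t1,gate)", "truck_at(t3,portB)"]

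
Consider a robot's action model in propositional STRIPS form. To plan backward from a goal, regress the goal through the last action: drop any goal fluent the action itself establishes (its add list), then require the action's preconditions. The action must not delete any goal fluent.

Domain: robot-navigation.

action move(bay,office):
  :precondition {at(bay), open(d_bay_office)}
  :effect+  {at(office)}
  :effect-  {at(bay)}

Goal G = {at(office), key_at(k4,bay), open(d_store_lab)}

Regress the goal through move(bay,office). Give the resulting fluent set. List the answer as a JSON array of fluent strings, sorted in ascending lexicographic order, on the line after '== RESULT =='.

Regress:
  G ∩ del = {}  (empty — regression defined)
  G \ add = {at(office), key_at(k4,bay), open(d_store_lab)} \ {at(office)} = {key_at(k4,bay), open(d_store_lab)}
  ∪ pre   = {key_at(k4,bay), open(d_store_lab)} ∪ {at(bay), open(d_bay_office)}
          = {at(bay), key_at(k4,bay), open(d_bay_office), open(d_store_lab)}

== RESULT ==
["at(bay)", "key_at(k4,bay)", "open(d_bay_office)", "open(d_store_lab)"]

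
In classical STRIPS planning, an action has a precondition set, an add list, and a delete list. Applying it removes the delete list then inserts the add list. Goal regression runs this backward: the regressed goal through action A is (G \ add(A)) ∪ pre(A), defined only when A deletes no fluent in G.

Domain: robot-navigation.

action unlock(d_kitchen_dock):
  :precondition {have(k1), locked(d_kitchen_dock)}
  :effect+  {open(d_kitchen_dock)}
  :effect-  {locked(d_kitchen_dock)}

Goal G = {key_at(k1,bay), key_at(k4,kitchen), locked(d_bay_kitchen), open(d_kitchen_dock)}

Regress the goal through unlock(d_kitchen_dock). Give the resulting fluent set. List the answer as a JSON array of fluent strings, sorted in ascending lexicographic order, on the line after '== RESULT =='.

Regress:
  G ∩ del = {}  (empty — regression defined)
  G \ add = {key_at(k1,bay), key_at(k4,kitchen), locked(d_bay_kitchen), open(d_kitchen_dock)} \ {open(d_kitchen_dock)} = {key_at(k1,bay), key_at(k4,kitchen), locked(d_bay_kitchen)}
  ∪ pre   = {key_at(k1,bay), key_at(k4,kitchen), locked(d_bay_kitchen)} ∪ {have(k1), locked(d_kitchen_dock)}
          = {have(k1), key_at(k1,bay), key_at(k4,kitchen), locked(d_bay_kitchen), locked(d_kitchen_dock)}

== RESULT ==
["have(k1)", "key_at(k1,bay)", "key_at(k4,kitchen)", "locked(d_bay_kitchen)", "locked(d_kitchen_dock)"]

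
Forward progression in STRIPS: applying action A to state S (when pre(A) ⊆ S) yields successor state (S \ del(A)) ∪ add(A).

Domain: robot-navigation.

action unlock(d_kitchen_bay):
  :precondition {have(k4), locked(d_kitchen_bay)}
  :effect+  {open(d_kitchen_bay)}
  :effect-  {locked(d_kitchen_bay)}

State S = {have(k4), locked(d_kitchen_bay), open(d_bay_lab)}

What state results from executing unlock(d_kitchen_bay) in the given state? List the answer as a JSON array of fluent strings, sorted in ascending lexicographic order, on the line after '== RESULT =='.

Progress:
  pre ⊆ S: {have(k4), locked(d_kitchen_bay)} ⊆ S  — applicable
  S \ del = {have(k4), open(d_bay_lab)}
  ∪ add   = {have(k4), open(d_bay_lab), open(d_kitchen_bay)}

== RESULT ==
["have(k4)", "open(d_bay_lab)", "open(d_kitchen_bay)"]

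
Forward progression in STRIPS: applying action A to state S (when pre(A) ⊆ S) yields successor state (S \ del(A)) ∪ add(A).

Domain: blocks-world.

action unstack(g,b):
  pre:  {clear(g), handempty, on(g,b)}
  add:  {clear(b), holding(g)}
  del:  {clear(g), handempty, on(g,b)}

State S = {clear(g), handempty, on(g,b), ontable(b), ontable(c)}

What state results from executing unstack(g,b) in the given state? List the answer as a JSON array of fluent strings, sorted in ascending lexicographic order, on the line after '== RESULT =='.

Progress:
  pre ⊆ S: {clear(g), handempty, on(g,b)} ⊆ S  — applicable
  S \ del = {ontable(b), ontable(c)}
  ∪ add   = {clear(b), holding(g), ontable(b), ontable(c)}

== RESULT ==
["clear(b)", "holding(g)", "ontable(b)", "ontable(c)"]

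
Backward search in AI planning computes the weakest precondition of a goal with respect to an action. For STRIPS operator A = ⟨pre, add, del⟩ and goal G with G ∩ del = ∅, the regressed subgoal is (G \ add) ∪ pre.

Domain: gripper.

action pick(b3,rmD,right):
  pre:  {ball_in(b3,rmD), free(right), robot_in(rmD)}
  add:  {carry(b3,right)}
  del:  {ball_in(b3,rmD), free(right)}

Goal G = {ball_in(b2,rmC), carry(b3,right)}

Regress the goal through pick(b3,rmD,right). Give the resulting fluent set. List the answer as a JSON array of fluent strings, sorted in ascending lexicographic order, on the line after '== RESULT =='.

Regress:
  G ∩ del = {}  (empty — regression defined)
  G \ add = {ball_in(b2,rmC), carry(b3,right)} \ {carry(b3,right)} = {ball_in(b2,rmC)}
  ∪ pre   = {ball_in(b2,rmC)} ∪ {ball_in(b3,rmD), free(right), robot_in(rmD)}
          = {ball_in(b2,rmC), ball_in(b3,rmD), free(right), robot_in(rmD)}

== RESULT ==
["ball_in(b2,rmC)", "ball_in(b3,rmD)", "free(right)", "robot_in(rmD)"]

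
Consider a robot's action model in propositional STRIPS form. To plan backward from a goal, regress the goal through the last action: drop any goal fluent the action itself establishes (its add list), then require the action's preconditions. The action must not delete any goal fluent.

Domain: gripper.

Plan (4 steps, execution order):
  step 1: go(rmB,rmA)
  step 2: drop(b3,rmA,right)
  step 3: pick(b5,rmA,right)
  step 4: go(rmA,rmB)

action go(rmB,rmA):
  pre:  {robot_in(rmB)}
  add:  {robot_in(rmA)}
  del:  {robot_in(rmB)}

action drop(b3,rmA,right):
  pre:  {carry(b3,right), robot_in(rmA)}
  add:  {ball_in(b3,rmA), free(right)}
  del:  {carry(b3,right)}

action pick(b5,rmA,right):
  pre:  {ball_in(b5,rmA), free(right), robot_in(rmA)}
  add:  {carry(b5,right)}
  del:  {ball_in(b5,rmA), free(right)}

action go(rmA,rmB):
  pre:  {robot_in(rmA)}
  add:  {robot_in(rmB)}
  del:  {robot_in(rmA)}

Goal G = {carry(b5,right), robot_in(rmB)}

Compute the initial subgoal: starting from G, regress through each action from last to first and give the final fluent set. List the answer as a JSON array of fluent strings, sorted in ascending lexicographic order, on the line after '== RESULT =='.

Regress step by step:
  through step 4 (go(rmA,rmB)): drop {robot_in(rmB)}, keep {carry(b5,right)}, require {robot_in(rmA)}
    → {carry(b5,right), robot_in(rmA)}
  through step 3 (pick(b5,rmA,right)): drop {carry(b5,right)}, keep {robot_in(rmA)}, require {ball_in(b5,rmA), free(right), robot_in(rmA)}
    → {ball_in(b5,rmA), free(right), robot_in(rmA)}
  through step 2 (drop(b3,rmA,right)): drop {free(right)}, keep {ball_in(b5,rmA), robot_in(rmA)}, require {carry(b3,right), robot_in(rmA)}
    → {ball_in(b5,rmA), carry(b3,right), robot_in(rmA)}
  through step 1 (go(rmB,rmA)): drop {robot_in(rmA)}, keep {ball_in(b5,rmA), carry(b3,right)}, require {robot_in(rmB)}
    → {ball_in(b5,rmA), carry(b3,right), robot_in(rmB)}

== RESULT ==
["ball_in(b5,rmA)", "carry(b3,right)", "robot_in(rmB)"]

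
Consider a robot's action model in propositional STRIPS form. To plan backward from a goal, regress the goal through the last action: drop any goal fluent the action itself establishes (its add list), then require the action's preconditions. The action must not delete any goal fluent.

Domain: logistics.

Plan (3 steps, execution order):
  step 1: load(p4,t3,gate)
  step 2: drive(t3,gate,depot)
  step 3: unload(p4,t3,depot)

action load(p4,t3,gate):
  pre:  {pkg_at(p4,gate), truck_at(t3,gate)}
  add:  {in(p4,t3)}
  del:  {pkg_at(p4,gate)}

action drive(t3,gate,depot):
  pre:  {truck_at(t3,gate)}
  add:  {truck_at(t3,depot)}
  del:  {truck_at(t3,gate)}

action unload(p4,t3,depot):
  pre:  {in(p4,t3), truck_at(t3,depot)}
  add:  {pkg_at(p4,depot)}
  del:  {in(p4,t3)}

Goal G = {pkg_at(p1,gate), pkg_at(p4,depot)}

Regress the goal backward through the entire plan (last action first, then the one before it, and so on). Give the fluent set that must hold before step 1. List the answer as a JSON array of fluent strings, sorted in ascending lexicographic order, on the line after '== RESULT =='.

Regress step by step:
  through step 3 (unload(p4,t3,depot)): drop {pkg_at(p4,depot)}, keep {pkg_at(p1,gate)}, require {in(p4,t3), truck_at(t3,depot)}
    → {in(p4,t3), pkg_at(p1,gate), truck_at(t3,depot)}
  through step 2 (drive(t3,gate,depot)): drop {truck_at(t3,depot)}, keep {in(p4,t3), pkg_at(p1,gate)}, require {truck_at(t3,gate)}
    → {in(p4,t3), pkg_at(p1,gate), truck_at(t3,gate)}
  through step 1 (load(p4,t3,gate)): drop {in(p4,t3)}, keep {pkg_at(p1,gate), truck_at(t3,gate)}, require {pkg_at(p4,gate), truck_at(t3,gate)}
    → {pkg_at(p1,gate), pkg_at(p4,gate), truck_at(t3,gate)}

== RESULT ==
["pkg_at(p1,gate)", "pkg_at(p4,gate)", "truck_at(t3,gate)"]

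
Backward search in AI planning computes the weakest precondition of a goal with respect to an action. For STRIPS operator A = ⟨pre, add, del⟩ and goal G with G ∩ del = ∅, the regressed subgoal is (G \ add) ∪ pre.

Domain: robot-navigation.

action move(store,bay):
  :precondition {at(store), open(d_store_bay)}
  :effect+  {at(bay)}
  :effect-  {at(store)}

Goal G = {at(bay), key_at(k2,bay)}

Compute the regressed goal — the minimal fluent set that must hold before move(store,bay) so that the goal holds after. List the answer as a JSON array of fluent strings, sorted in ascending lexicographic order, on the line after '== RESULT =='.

Compute (G \ add) ∪ pre:
  G ∩ del = {}  (empty — regression defined)
  G \ add = {at(bay), key_at(k2,bay)} \ {at(bay)} = {key_at(k2,bay)}
  ∪ pre   = {key_at(k2,bay)} ∪ {at(store), open(d_store_bay)}
          = {at(store), key_at(k2,bay), open(d_store_bay)}

== RESULT ==
["at(store)", "key_at(k2,bay)", "open(d_store_bay)"]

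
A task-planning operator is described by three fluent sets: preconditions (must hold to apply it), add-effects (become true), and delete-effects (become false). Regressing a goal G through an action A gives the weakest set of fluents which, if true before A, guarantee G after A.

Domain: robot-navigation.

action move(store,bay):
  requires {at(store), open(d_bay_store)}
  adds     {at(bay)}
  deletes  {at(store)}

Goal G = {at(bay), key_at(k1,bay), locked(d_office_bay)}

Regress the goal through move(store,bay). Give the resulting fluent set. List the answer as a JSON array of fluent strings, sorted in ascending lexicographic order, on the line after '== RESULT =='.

Regress:
  G ∩ del = {}  (empty — regression defined)
  G \ add = {at(bay), key_at(k1,bay), locked(d_office_bay)} \ {at(bay)} = {key_at(k1,bay), locked(d_office_bay)}
  ∪ pre   = {key_at(k1,bay), locked(d_office_bay)} ∪ {at(store), open(d_bay_store)}
          = {at(store), key_at(k1,bay), locked(d_office_bay), open(d_bay_store)}

== RESULT ==
["at(store)", "key_at(k1,bay)", "locked(d_office_bay)", "open(d_bay_store)"]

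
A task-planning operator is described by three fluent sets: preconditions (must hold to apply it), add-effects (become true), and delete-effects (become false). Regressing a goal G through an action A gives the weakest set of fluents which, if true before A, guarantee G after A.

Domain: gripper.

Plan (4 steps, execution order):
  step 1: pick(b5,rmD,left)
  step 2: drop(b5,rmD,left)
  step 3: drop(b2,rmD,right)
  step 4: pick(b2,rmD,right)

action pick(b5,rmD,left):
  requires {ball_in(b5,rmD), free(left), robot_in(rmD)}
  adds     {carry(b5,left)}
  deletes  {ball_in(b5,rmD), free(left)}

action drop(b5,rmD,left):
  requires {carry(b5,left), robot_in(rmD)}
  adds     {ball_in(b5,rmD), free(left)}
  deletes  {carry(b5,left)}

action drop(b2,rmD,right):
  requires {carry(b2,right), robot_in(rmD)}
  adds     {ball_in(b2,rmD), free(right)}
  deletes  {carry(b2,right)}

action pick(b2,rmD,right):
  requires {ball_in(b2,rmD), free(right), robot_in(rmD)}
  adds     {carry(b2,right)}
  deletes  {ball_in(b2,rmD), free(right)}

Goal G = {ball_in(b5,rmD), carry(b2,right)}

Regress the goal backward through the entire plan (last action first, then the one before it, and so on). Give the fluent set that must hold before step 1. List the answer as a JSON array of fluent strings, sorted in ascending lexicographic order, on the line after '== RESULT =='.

Work backward from the goal:
  through step 4 (pick(b2,rmD,right)): drop {carry(b2,right)}, keep {ball_in(b5,rmD)}, require {ball_in(b2,rmD), free(right), robot_in(rmD)}
    → {ball_in(b2,rmD), ball_in(b5,rmD), free(right), robot_in(rmD)}
  through step 3 (drop(b2,rmD,right)): drop {ball_in(b2,rmD), free(right)}, keep {ball_in(b5,rmD), robot_in(rmD)}, require {carry(b2,right), robot_in(rmD)}
    → {ball_in(b5,rmD), carry(b2,right), robot_in(rmD)}
  through step 2 (drop(b5,rmD,left)): drop {ball_in(b5,rmD)}, keep {carry(b2,right), robot_in(rmD)}, require {carry(b5,left), robot_in(rmD)}
    → {carry(b2,right), carry(b5,left), robot_in(rmD)}
  through step 1 (pick(b5,rmD,left)): drop {carry(b5,left)}, keep {carry(b2,right), robot_in(rmD)}, require {ball_in(b5,rmD), free(left), robot_in(rmD)}
    → {ball_in(b5,rmD), carry(b2,right), free(left), robot_in(rmD)}

== RESULT ==
["ball_in(b5,rmD)", "carry(b2,right)", "free(left)", "robot_in(rmD)"]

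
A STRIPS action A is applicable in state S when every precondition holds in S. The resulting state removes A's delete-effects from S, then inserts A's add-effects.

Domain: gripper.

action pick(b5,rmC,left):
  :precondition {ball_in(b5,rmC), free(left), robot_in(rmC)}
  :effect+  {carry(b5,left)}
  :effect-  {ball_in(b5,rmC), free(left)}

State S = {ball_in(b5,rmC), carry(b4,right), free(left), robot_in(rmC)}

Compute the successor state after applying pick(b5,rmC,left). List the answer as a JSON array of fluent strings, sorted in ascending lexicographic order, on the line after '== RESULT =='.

Compute (S \ del) ∪ add:
  pre ⊆ S: {ball_in(b5,rmC), free(left), robot_in(rmC)} ⊆ S  — applicable
  S \ del = {carry(b4,right), robot_in(rmC)}
  ∪ add   = {carry(b4,right), carry(b5,left), robot_in(rmC)}

== RESULT ==
["carry(b4,right)", "carry(b5,left)", "robot_in(rmC)"]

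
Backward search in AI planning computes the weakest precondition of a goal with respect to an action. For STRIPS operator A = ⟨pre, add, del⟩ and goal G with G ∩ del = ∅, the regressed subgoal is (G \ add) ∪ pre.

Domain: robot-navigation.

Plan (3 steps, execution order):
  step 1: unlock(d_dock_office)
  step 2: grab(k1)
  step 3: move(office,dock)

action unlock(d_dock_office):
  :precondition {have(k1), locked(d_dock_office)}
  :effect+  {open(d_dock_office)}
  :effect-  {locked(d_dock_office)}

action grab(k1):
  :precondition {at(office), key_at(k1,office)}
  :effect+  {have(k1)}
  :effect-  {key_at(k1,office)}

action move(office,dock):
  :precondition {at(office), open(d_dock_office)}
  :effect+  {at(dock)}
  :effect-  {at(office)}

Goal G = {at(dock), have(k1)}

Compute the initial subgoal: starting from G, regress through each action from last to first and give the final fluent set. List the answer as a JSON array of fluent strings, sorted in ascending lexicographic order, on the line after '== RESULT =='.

Work backward from the goal:
  through step 3 (move(office,dock)): drop {at(dock)}, keep {have(k1)}, require {at(office), open(d_dock_office)}
    → {at(office), have(k1), open(d_dock_office)}
  through step 2 (grab(k1)): drop {have(k1)}, keep {at(office), open(d_dock_office)}, require {at(office), key_at(k1,office)}
    → {at(office), key_at(k1,office), open(d_dock_office)}
  through step 1 (unlock(d_dock_office)): drop {open(d_dock_office)}, keep {at(office), key_at(k1,office)}, require {have(k1), locked(d_dock_office)}
    → {at(office), have(k1), key_at(k1,office), locked(d_dock_office)}

== RESULT ==
["at(office)", "have(k1)", "key_at(k1,office)", "locked(d_dock_office)"]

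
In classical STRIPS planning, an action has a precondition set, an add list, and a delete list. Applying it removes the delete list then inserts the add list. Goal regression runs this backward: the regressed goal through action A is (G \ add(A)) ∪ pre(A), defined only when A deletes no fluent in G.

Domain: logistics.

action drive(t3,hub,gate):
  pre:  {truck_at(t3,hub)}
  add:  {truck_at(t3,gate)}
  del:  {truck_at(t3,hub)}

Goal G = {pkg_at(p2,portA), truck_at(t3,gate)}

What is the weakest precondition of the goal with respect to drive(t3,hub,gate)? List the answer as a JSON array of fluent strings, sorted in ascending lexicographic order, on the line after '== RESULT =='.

Regress:
  G ∩ del = {}  (empty — regression defined)
  G \ add = {pkg_at(p2,portA), truck_at(t3,gate)} \ {truck_at(t3,gate)} = {pkg_at(p2,portA)}
  ∪ pre   = {pkg_at(p2,portA)} ∪ {truck_at(t3,hub)}
          = {pkg_at(p2,portA), truck_at(t3,hub)}

== RESULT ==
["pkg_at(p2,portA)", "truck_at(t3,hub)"]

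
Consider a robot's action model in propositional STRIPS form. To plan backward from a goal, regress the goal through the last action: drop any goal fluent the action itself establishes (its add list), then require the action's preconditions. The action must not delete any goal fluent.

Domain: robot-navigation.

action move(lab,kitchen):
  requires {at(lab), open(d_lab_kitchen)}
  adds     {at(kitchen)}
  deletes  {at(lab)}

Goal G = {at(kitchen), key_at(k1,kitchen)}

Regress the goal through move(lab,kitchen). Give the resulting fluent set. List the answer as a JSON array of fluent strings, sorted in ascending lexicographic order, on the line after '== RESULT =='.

Compute (G \ add) ∪ pre:
  G ∩ del = {}  (empty — regression defined)
  G \ add = {at(kitchen), key_at(k1,kitchen)} \ {at(kitchen)} = {key_at(k1,kitchen)}
  ∪ pre   = {key_at(k1,kitchen)} ∪ {at(lab), open(d_lab_kitchen)}
          = {at(lab), key_at(k1,kitchen), open(d_lab_kitchen)}

== RESULT ==
["at(lab)", "key_at(k1,kitchen)", "open(d_lab_kitchen)"]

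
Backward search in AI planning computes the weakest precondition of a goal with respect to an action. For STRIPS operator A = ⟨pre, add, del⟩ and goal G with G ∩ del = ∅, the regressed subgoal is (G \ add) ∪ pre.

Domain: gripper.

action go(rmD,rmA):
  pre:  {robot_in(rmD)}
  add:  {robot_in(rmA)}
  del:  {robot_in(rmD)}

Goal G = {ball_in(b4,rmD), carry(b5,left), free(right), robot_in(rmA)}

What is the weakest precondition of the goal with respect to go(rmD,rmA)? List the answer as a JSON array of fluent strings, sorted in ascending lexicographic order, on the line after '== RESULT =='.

Compute (G \ add) ∪ pre:
  G ∩ del = {}  (empty — regression defined)
  G \ add = {ball_in(b4,rmD), carry(b5,left), free(right), robot_in(rmA)} \ {robot_in(rmA)} = {ball_in(b4,rmD), carry(b5,left), free(right)}
  ∪ pre   = {ball_in(b4,rmD), carry(b5,left), free(right)} ∪ {robot_in(rmD)}
          = {ball_in(b4,rmD), carry(b5,left), free(right), robot_in(rmD)}

== RESULT ==
["ball_in(b4,rmD)", "carry(b5,left)", "free(right)", "robot_in(rmD)"]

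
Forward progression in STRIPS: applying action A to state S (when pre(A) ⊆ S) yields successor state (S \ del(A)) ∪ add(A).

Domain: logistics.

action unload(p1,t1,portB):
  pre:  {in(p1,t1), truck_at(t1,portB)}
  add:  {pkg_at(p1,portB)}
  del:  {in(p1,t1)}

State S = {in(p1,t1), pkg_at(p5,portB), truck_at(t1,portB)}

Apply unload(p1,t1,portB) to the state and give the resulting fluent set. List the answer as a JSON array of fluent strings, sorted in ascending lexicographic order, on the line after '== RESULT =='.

Compute (S \ del) ∪ add:
  pre ⊆ S: {in(p1,t1), truck_at(t1,portB)} ⊆ S  — applicable
  S \ del = {pkg_at(p5,portB), truck_at(t1,portB)}
  ∪ add   = {pkg_at(p1,portB), pkg_at(p5,portB), truck_at(t1,portB)}

== RESULT ==
["pkg_at(p1,portB)", "pkg_at(p5,portB)", "truck_at(t1,portB)"]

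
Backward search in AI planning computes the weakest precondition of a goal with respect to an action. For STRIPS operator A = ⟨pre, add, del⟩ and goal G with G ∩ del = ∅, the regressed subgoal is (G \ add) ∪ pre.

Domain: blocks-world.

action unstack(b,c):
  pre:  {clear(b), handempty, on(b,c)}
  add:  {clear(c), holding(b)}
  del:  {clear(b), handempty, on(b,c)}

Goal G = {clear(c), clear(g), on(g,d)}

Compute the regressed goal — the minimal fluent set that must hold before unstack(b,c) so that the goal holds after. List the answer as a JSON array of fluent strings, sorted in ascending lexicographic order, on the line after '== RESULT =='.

Compute (G \ add) ∪ pre:
  G ∩ del = {}  (empty — regression defined)
  G \ add = {clear(c), clear(g), on(g,d)} \ {clear(c), holding(b)} = {clear(g), on(g,d)}
  ∪ pre   = {clear(g), on(g,d)} ∪ {clear(b), handempty, on(b,c)}
          = {clear(b), clear(g), handempty, on(b,c), on(g,d)}

== RESULT ==
["clear(b)", "clear(g)", "handempty", "on(b,c)", "on(g,d)"]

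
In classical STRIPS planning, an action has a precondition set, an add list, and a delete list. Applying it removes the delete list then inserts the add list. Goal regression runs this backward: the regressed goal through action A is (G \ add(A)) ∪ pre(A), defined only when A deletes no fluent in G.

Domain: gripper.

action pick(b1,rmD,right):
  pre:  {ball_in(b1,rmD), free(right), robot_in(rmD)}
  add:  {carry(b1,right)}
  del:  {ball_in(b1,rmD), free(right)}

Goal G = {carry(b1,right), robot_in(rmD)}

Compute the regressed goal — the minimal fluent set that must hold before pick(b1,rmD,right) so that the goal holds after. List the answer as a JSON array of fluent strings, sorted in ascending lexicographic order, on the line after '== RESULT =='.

Regress:
  G ∩ del = {}  (empty — regression defined)
  G \ add = {carry(b1,right), robot_in(rmD)} \ {carry(b1,right)} = {robot_in(rmD)}
  ∪ pre   = {robot_in(rmD)} ∪ {ball_in(b1,rmD), free(right), robot_in(rmD)}
          = {ball_in(b1,rmD), free(right), robot_in(rmD)}

== RESULT ==
["ball_in(b1,rmD)", "free(right)", "robot_in(rmD)"]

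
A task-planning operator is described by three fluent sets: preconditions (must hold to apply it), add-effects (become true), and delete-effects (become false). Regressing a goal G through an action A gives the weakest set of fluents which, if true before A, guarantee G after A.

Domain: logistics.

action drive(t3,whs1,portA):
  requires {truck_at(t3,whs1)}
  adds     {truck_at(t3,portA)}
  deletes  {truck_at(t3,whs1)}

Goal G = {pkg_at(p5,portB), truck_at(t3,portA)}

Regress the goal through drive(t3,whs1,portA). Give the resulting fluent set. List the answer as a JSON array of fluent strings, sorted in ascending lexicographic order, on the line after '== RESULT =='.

Compute (G \ add) ∪ pre:
  G ∩ del = {}  (empty — regression defined)
  G \ add = {pkg_at(p5,portB), truck_at(t3,portA)} \ {truck_at(t3,portA)} = {pkg_at(p5,portB)}
  ∪ pre   = {pkg_at(p5,portB)} ∪ {truck_at(t3,whs1)}
          = {pkg_at(p5,portB), truck_at(t3,whs1)}

== RESULT ==
["pkg_at(p5,portB)", "truck_at(t3,whs1)"]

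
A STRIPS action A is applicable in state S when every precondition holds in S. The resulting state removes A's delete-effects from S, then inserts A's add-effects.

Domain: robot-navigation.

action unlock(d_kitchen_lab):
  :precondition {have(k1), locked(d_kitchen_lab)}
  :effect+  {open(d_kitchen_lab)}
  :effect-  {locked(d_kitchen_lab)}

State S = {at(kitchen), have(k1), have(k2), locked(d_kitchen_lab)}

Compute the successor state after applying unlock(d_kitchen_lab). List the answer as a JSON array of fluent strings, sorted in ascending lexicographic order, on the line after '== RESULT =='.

Progress:
  pre ⊆ S: {have(k1), locked(d_kitchen_lab)} ⊆ S  — applicable
  S \ del = {at(kitchen), have(k1), have(k2)}
  ∪ add   = {at(kitchen), have(k1), have(k2), open(d_kitchen_lab)}

== RESULT ==
["at(kitchen)", "have(k1)", "have(k2)", "open(d_kitchen_lab)"]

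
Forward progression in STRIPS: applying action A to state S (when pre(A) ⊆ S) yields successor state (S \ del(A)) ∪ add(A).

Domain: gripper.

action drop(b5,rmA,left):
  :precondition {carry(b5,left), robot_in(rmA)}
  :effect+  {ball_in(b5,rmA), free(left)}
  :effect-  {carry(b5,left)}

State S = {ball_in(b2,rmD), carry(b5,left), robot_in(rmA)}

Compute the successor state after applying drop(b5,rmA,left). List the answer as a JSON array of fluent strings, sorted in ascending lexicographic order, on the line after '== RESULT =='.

Progress:
  pre ⊆ S: {carry(b5,left), robot_in(rmA)} ⊆ S  — applicable
  S \ del = {ball_in(b2,rmD), robot_in(rmA)}
  ∪ add   = {ball_in(b2,rmD), ball_in(b5,rmA), free(left), robot_in(rmA)}

== RESULT ==
["ball_in(b2,rmD)", "ball_in(b5,rmA)", "free(left)", "robot_in(rmA)"]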